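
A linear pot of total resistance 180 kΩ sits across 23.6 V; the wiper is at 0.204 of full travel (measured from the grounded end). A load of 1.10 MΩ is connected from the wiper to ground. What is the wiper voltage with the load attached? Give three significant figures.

The wiper splits the pot into (1−α)R = 143.3 kΩ above and αR = 36.72 kΩ below.
Lower section ‖ load = 35.53 kΩ.
V_wiper = 23.6 × 35.53/(143.3 + 35.53) = 4.69 V.

V ≈ 4.69 V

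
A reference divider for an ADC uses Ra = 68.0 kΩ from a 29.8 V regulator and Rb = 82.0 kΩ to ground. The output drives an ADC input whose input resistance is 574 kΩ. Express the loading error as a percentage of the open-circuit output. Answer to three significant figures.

6.08 %

The divider's output (Thévenin) resistance is Ra‖Rb = 37.17 kΩ.
Fractional drop under load = R_th/(R_th + R_L) = 37.17 / (37.17 + 574) = 0.06082.
So the output falls by 6.08 %.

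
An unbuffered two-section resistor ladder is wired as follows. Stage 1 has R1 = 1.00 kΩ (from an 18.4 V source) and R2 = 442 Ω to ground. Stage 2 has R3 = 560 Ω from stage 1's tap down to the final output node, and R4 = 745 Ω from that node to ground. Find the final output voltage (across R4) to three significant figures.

Stage 2 presents R3+R4 = 1305 Ω as a load on stage 1's tap.
Stage 1's lower leg becomes R2‖(R3+R4) = 330.2 Ω, so V_mid = 18.4 × 330.2/1330 = 4.567 V.
Stage 2 is itself unloaded: V_out = V_mid × R4/(R3+R4) = 4.567 × 745/1305 = 2.61 V.

V_out ≈ 2.61 V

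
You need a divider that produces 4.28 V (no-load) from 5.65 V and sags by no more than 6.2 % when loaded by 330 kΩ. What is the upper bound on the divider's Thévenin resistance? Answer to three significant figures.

Loading drop = R_th/(R_th + R_L) ≤ 0.0620, so R_th ≤ R_L · ε/(1−ε) = 330 kΩ × 0.0620/0.9380 = 21.8 kΩ.

R_th ≤ 21.8 kΩ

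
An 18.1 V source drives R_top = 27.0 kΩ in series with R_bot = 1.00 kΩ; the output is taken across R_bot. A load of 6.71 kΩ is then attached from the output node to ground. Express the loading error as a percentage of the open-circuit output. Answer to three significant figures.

Unloaded V = 18.1 × 1.00/28.00 = 0.64643 V.
Loaded: R_bot‖R_L = 0.8703 kΩ, giving V = 18.1 × 0.8703/27.87 = 0.56520 V.
Drop = (0.64643 − 0.56520) / 0.64643 = 12.6 %.

12.6 %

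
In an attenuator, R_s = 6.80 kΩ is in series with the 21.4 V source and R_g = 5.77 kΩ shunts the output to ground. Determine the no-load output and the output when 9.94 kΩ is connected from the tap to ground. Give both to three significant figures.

Unloaded: 9.82 V; loaded: 7.48 V

Open-circuit: V = 21.4 × 5.77/(6.80 + 5.77) = 9.82 V.
With the load, R_g becomes R_g‖R_L = 3.651 kΩ, so V = 21.4 × 3.651/10.45 = 7.48 V.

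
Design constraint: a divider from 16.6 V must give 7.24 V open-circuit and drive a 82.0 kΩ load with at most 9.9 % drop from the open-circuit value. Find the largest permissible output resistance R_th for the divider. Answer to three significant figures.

Loading drop = R_th/(R_th + R_L) ≤ 0.0990, so R_th ≤ R_L · ε/(1−ε) = 82.0 kΩ × 0.0990/0.9010 = 9.01 kΩ.

R_th ≤ 9.01 kΩ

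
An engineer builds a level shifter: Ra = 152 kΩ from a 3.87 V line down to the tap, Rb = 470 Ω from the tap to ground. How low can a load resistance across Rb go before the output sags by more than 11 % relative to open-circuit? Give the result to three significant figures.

Output resistance R_th = Ra‖Rb = (152000 × 470)/152500 = 468.6 Ω.
The fractional drop is R_th/(R_th + R_L); requiring this ≤ 0.110 gives R_L ≥ R_th(1/0.110 − 1) = 468.6 × 8.091 = 3.79 kΩ.

R_L(min) ≈ 3.79 kΩ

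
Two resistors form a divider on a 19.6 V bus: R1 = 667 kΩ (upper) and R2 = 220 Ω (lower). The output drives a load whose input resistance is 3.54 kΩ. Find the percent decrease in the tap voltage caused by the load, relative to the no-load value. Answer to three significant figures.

5.85 %

The divider's output (Thévenin) resistance is R1‖R2 = 219.9 Ω.
Fractional drop under load = R_th/(R_th + R_L) = 219.9 / (219.9 + 3540) = 0.05849.
So the output falls by 5.85 %.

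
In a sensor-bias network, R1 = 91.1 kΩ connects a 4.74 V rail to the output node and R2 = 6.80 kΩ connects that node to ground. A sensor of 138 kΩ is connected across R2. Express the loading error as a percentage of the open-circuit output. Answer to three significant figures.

4.38 %

The divider's output (Thévenin) resistance is R1‖R2 = 6.328 kΩ.
Fractional drop under load = R_th/(R_th + R_L) = 6.328 / (6.328 + 138) = 0.04384.
So the output falls by 4.38 %.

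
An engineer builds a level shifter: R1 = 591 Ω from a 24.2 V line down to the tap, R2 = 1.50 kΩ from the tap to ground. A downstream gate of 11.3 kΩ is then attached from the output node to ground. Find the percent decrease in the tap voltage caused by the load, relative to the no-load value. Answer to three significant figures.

The divider's output (Thévenin) resistance is R1‖R2 = 424.0 Ω.
Fractional drop under load = R_th/(R_th + R_L) = 424.0 / (424.0 + 11300) = 0.03616.
So the output falls by 3.62 %.

3.62 %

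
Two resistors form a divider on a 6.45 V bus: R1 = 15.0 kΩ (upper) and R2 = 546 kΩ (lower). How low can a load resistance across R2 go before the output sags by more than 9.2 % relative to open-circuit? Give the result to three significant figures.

R_L(min) ≈ 144 kΩ

Output resistance R_th = R1‖R2 = (15.0 × 546)/561.0 = 14.60 kΩ.
The fractional drop is R_th/(R_th + R_L); requiring this ≤ 0.0920 gives R_L ≥ R_th(1/0.0920 − 1) = 14.60 × 9.870 = 144 kΩ.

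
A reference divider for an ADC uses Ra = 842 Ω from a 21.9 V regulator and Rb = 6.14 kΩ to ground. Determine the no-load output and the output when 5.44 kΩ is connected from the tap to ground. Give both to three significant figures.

Unloaded: 19.3 V; loaded: 17.0 V

Open-circuit: V = 21.9 × 6140/(842 + 6140) = 19.3 V.
With the load, Rb becomes Rb‖R_L = 2884 Ω, so V = 21.9 × 2884/3726 = 17.0 V.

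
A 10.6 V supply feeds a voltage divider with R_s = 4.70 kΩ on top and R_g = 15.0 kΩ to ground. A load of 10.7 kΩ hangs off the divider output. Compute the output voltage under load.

The load sits in parallel with R_g: R_g‖R_L = (15.0 × 10.7) / (15.0 + 10.7) = 6.245 kΩ.
V_out = 10.6 × 6.245 / (4.70 + 6.245) = 10.6 × 6.245/10.95 = 6.05 V.

V_out ≈ 6.05 V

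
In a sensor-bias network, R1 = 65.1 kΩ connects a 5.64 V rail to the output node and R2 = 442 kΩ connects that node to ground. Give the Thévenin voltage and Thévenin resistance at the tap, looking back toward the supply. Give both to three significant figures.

V_th is the open-circuit tap voltage: 5.64 × 442/(65.1 + 442) = 4.92 V.
With the supply zeroed, R1 and R2 appear in parallel from the tap: R_th = R1‖R2 = (65.1 × 442)/507.1 = 56.7 kΩ.

V_th = 4.92 V, R_th = 56.7 kΩ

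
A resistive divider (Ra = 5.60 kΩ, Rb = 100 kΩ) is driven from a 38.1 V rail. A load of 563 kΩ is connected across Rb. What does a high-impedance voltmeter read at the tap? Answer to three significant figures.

The load sits in parallel with Rb: Rb‖R_L = (100 × 563) / (100 + 563) = 84.92 kΩ.
V_out = 38.1 × 84.92 / (5.60 + 84.92) = 38.1 × 84.92/90.52 = 35.7 V.
(Unloaded it would have been 36.1 V.)

V_out ≈ 35.7 V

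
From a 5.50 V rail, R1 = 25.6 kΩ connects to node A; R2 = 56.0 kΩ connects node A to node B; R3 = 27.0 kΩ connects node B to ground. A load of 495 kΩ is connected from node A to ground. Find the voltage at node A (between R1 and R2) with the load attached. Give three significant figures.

Below node A the series string R2+R3 = 83.00 kΩ sits in parallel with the 495 kΩ load: 71.08 kΩ.
V_A = 5.50 × 71.08/(25.6 + 71.08) = 4.04 V.

V ≈ 4.04 V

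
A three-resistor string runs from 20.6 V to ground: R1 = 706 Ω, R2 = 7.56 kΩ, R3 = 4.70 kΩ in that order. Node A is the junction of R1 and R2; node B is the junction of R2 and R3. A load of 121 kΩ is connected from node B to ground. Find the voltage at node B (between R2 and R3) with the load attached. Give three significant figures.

At node B, R3 is in parallel with the load: R3‖R_L = 4524 Ω.
Below node A the resistance is R2 + (R3‖R_L) = 12080 Ω, so V_A = 20.6 × 12080/12790 = 19.46 V.
Then V_B = V_A × (R3‖R_L)/(R2 + R3‖R_L) = 19.46 × 4524/12080 = 7.29 V.

V ≈ 7.29 V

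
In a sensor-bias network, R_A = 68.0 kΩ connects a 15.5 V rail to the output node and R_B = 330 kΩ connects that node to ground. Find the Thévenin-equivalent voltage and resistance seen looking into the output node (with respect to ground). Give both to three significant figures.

V_th = 12.9 V, R_th = 56.4 kΩ

V_th is the open-circuit tap voltage: 15.5 × 330/(68.0 + 330) = 12.9 V.
With the supply zeroed, R_A and R_B appear in parallel from the tap: R_th = R_A‖R_B = (68.0 × 330)/398.0 = 56.4 kΩ.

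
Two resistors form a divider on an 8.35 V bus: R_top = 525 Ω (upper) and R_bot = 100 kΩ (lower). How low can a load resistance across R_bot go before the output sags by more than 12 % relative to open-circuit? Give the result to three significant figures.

R_L(min) ≈ 3.83 kΩ

Output resistance R_th = R_top‖R_bot = (525 × 100000)/100500 = 522.3 Ω.
The fractional drop is R_th/(R_th + R_L); requiring this ≤ 0.120 gives R_L ≥ R_th(1/0.120 − 1) = 522.3 × 7.333 = 3.83 kΩ.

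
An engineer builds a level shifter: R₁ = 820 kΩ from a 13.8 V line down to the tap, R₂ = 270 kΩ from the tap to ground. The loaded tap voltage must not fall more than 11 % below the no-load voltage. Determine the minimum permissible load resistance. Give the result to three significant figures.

Output resistance R_th = R₁‖R₂ = (820 × 270)/1090 = 203.1 kΩ.
The fractional drop is R_th/(R_th + R_L); requiring this ≤ 0.110 gives R_L ≥ R_th(1/0.110 − 1) = 203.1 × 8.091 = 1.64 MΩ.

R_L(min) ≈ 1.64 MΩ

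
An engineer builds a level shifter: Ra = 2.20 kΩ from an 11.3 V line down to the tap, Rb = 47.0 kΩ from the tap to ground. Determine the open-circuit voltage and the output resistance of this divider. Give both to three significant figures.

V_th = 10.8 V, R_th = 2.10 kΩ

V_th is the open-circuit tap voltage: 11.3 × 47.0/(2.20 + 47.0) = 10.8 V.
With the supply zeroed, Ra and Rb appear in parallel from the tap: R_th = Ra‖Rb = (2.20 × 47.0)/49.20 = 2.10 kΩ.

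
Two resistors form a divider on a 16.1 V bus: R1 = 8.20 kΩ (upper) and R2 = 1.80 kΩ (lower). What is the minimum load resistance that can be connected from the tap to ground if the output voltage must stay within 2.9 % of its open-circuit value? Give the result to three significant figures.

Output resistance R_th = R1‖R2 = (8.20 × 1.80)/10.00 = 1.476 kΩ.
The fractional drop is R_th/(R_th + R_L); requiring this ≤ 0.0290 gives R_L ≥ R_th(1/0.0290 − 1) = 1.476 × 33.48 = 49.4 kΩ.

R_L(min) ≈ 49.4 kΩ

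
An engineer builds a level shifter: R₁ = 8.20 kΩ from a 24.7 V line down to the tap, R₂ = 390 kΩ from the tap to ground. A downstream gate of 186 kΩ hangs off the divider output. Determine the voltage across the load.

V_out ≈ 23.2 V

The load sits in parallel with R₂: R₂‖R_L = (390 × 186) / (390 + 186) = 125.9 kΩ.
V_out = 24.7 × 125.9 / (8.20 + 125.9) = 24.7 × 125.9/134.1 = 23.2 V.
(Unloaded it would have been 24.2 V.)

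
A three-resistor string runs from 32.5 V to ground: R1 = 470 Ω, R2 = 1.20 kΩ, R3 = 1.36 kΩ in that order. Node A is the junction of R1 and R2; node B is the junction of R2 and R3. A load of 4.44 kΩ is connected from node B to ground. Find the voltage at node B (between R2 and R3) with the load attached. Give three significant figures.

At node B, R3 is in parallel with the load: R3‖R_L = 1041 Ω.
Below node A the resistance is R2 + (R3‖R_L) = 2241 Ω, so V_A = 32.5 × 2241/2711 = 26.87 V.
Then V_B = V_A × (R3‖R_L)/(R2 + R3‖R_L) = 26.87 × 1041/2241 = 12.5 V.

V ≈ 12.5 V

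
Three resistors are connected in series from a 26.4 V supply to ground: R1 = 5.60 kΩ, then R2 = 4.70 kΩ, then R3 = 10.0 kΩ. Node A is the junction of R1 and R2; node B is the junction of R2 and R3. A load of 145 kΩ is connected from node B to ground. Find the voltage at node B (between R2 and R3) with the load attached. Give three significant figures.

At node B, R3 is in parallel with the load: R3‖R_L = 9.355 kΩ.
Below node A the resistance is R2 + (R3‖R_L) = 14.05 kΩ, so V_A = 26.4 × 14.05/19.65 = 18.88 V.
Then V_B = V_A × (R3‖R_L)/(R2 + R3‖R_L) = 18.88 × 9.355/14.05 = 12.6 V.

V ≈ 12.6 V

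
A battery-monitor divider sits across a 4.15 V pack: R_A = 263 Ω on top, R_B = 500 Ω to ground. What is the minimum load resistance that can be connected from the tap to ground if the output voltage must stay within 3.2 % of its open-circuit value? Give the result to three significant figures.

R_L(min) ≈ 5.21 kΩ

Output resistance R_th = R_A‖R_B = (263 × 500)/763.0 = 172.3 Ω.
The fractional drop is R_th/(R_th + R_L); requiring this ≤ 0.0320 gives R_L ≥ R_th(1/0.0320 − 1) = 172.3 × 30.25 = 5.21 kΩ.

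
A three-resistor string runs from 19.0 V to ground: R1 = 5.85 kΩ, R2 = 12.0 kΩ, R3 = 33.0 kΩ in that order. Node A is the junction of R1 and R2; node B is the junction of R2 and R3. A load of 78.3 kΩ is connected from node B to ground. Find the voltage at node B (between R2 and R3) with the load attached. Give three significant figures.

At node B, R3 is in parallel with the load: R3‖R_L = 23.22 kΩ.
Below node A the resistance is R2 + (R3‖R_L) = 35.22 kΩ, so V_A = 19.0 × 35.22/41.07 = 16.29 V.
Then V_B = V_A × (R3‖R_L)/(R2 + R3‖R_L) = 16.29 × 23.22/35.22 = 10.7 V.

V ≈ 10.7 V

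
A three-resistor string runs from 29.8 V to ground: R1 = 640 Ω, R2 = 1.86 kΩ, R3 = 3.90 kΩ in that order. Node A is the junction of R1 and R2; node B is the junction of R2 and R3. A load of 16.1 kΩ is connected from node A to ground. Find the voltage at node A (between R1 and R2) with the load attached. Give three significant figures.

V ≈ 25.9 V

Below node A the series string R2+R3 = 5760 Ω sits in parallel with the 16100 Ω load: 4242 Ω.
V_A = 29.8 × 4242/(640 + 4242) = 25.9 V.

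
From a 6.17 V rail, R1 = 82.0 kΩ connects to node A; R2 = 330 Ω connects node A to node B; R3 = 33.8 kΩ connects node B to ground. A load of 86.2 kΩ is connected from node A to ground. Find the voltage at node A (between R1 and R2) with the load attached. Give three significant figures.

V ≈ 1.42 V

Below node A the series string R2+R3 = 34130 Ω sits in parallel with the 86200 Ω load: 24450 Ω.
V_A = 6.17 × 24450/(82000 + 24450) = 1.42 V.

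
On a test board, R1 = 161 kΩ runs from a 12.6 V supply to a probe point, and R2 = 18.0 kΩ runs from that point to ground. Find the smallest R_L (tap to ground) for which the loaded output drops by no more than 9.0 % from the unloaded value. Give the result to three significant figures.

R_L(min) ≈ 164 kΩ

Output resistance R_th = R1‖R2 = (161 × 18.0)/179.0 = 16.19 kΩ.
The fractional drop is R_th/(R_th + R_L); requiring this ≤ 0.0900 gives R_L ≥ R_th(1/0.0900 − 1) = 16.19 × 10.11 = 164 kΩ.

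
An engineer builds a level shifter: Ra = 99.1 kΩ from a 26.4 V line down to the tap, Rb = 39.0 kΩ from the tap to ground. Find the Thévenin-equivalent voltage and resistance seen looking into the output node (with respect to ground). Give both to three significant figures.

V_th = 7.46 V, R_th = 28.0 kΩ

V_th is the open-circuit tap voltage: 26.4 × 39.0/(99.1 + 39.0) = 7.46 V.
With the supply zeroed, Ra and Rb appear in parallel from the tap: R_th = Ra‖Rb = (99.1 × 39.0)/138.1 = 28.0 kΩ.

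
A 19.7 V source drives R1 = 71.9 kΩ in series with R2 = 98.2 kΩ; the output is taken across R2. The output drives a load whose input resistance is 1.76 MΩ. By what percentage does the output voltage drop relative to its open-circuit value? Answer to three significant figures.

2.30 %

The divider's output (Thévenin) resistance is R1‖R2 = 41.51 kΩ.
Fractional drop under load = R_th/(R_th + R_L) = 41.51 / (41.51 + 1760) = 0.02304.
So the output falls by 2.30 %.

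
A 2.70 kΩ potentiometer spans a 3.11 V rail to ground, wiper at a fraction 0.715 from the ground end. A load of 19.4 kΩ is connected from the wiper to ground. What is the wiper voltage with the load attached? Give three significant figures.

V ≈ 2.16 V

The wiper splits the pot into (1−α)R = 769.5 Ω above and αR = 1930 Ω below.
Lower section ‖ load = 1756 Ω.
V_wiper = 3.11 × 1756/(769.5 + 1756) = 2.16 V.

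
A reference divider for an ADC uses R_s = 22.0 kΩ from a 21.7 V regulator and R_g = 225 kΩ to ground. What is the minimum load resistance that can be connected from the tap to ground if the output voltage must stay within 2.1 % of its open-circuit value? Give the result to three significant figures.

Output resistance R_th = R_s‖R_g = (22.0 × 225)/247.0 = 20.04 kΩ.
The fractional drop is R_th/(R_th + R_L); requiring this ≤ 0.0210 gives R_L ≥ R_th(1/0.0210 − 1) = 20.04 × 46.62 = 934 kΩ.

R_L(min) ≈ 934 kΩ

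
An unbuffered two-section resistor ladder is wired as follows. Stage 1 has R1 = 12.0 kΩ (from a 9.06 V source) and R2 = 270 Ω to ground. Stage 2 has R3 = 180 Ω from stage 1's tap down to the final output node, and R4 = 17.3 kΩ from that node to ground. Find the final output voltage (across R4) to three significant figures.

V_out ≈ 0.194 V

Stage 2 presents R3+R4 = 17480 Ω as a load on stage 1's tap.
Stage 1's lower leg becomes R2‖(R3+R4) = 265.9 Ω, so V_mid = 9.06 × 265.9/12270 = 0.1964 V.
Stage 2 is itself unloaded: V_out = V_mid × R4/(R3+R4) = 0.1964 × 17300/17480 = 0.194 V.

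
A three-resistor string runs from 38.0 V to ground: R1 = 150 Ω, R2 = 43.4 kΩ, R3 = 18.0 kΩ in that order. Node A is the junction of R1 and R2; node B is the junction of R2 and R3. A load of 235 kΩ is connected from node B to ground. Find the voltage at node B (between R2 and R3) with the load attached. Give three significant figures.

V ≈ 10.5 V

At node B, R3 is in parallel with the load: R3‖R_L = 16720 Ω.
Below node A the resistance is R2 + (R3‖R_L) = 60120 Ω, so V_A = 38.0 × 60120/60270 = 37.91 V.
Then V_B = V_A × (R3‖R_L)/(R2 + R3‖R_L) = 37.91 × 16720/60120 = 10.5 V.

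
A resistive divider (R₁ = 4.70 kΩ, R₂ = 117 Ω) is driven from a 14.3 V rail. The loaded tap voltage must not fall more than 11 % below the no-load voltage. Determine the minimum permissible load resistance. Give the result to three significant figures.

R_L(min) ≈ 924 Ω

Output resistance R_th = R₁‖R₂ = (4700 × 117)/4817 = 114.2 Ω.
The fractional drop is R_th/(R_th + R_L); requiring this ≤ 0.110 gives R_L ≥ R_th(1/0.110 − 1) = 114.2 × 8.091 = 924 Ω.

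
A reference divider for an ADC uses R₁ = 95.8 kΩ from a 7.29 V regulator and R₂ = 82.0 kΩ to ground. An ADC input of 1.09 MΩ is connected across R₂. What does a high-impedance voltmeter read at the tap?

The load sits in parallel with R₂: R₂‖R_L = (82.0 × 1090) / (82.0 + 1090) = 76.26 kΩ.
V_out = 7.29 × 76.26 / (95.8 + 76.26) = 7.29 × 76.26/172.1 = 3.23 V.
(Unloaded it would have been 3.36 V.)

V_out ≈ 3.23 V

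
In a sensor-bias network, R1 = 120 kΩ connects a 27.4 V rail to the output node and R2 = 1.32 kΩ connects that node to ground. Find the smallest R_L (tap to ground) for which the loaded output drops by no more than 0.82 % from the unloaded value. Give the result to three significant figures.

Output resistance R_th = R1‖R2 = (120 × 1.32)/121.3 = 1.306 kΩ.
The fractional drop is R_th/(R_th + R_L); requiring this ≤ 0.00820 gives R_L ≥ R_th(1/0.00820 − 1) = 1.306 × 121.0 = 158 kΩ.

R_L(min) ≈ 158 kΩ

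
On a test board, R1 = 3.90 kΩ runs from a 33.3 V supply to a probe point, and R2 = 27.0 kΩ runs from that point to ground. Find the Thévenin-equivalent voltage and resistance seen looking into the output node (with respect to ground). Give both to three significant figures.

V_th = 29.1 V, R_th = 3.41 kΩ

V_th is the open-circuit tap voltage: 33.3 × 27.0/(3.90 + 27.0) = 29.1 V.
With the supply zeroed, R1 and R2 appear in parallel from the tap: R_th = R1‖R2 = (3.90 × 27.0)/30.90 = 3.41 kΩ.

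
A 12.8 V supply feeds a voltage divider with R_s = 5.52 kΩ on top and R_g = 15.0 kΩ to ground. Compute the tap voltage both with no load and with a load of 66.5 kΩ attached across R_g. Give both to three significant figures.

Unloaded: 9.36 V; loaded: 8.82 V

Open-circuit: V = 12.8 × 15.0/(5.52 + 15.0) = 9.36 V.
With the load, R_g becomes R_g‖R_L = 12.24 kΩ, so V = 12.8 × 12.24/17.76 = 8.82 V.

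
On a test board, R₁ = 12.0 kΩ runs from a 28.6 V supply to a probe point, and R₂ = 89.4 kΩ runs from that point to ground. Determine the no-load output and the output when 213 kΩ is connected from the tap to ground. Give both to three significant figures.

Open-circuit: V = 28.6 × 89.4/(12.0 + 89.4) = 25.2 V.
With the load, R₂ becomes R₂‖R_L = 62.97 kΩ, so V = 28.6 × 62.97/74.97 = 24.0 V.

Unloaded: 25.2 V; loaded: 24.0 V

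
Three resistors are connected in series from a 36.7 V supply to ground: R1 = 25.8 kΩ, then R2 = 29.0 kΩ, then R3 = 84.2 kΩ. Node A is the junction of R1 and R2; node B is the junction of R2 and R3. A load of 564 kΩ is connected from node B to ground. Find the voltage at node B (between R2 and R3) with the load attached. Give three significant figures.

At node B, R3 is in parallel with the load: R3‖R_L = 73.26 kΩ.
Below node A the resistance is R2 + (R3‖R_L) = 102.3 kΩ, so V_A = 36.7 × 102.3/128.1 = 29.31 V.
Then V_B = V_A × (R3‖R_L)/(R2 + R3‖R_L) = 29.31 × 73.26/102.3 = 21.0 V.

V ≈ 21.0 V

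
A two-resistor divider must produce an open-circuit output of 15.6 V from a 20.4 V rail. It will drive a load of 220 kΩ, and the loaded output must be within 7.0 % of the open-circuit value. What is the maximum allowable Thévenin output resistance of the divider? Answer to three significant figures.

Loading drop = R_th/(R_th + R_L) ≤ 0.0700, so R_th ≤ R_L · ε/(1−ε) = 220 kΩ × 0.0700/0.9300 = 16.6 kΩ.

R_th ≤ 16.6 kΩ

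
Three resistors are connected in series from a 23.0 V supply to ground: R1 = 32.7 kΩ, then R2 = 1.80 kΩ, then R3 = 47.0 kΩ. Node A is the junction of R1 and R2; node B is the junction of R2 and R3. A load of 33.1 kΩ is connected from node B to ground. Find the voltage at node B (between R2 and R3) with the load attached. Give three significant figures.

V ≈ 8.28 V

At node B, R3 is in parallel with the load: R3‖R_L = 19.42 kΩ.
Below node A the resistance is R2 + (R3‖R_L) = 21.22 kΩ, so V_A = 23.0 × 21.22/53.92 = 9.052 V.
Then V_B = V_A × (R3‖R_L)/(R2 + R3‖R_L) = 9.052 × 19.42/21.22 = 8.28 V.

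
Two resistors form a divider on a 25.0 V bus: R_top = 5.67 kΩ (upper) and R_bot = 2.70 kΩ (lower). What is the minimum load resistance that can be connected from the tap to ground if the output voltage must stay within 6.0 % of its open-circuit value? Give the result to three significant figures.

Output resistance R_th = R_top‖R_bot = (5.67 × 2.70)/8.370 = 1.829 kΩ.
The fractional drop is R_th/(R_th + R_L); requiring this ≤ 0.0600 gives R_L ≥ R_th(1/0.0600 − 1) = 1.829 × 15.67 = 28.7 kΩ.

R_L(min) ≈ 28.7 kΩ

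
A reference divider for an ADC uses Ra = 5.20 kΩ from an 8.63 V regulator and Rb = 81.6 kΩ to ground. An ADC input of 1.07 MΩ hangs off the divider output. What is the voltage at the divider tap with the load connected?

V_out ≈ 8.08 V

The load sits in parallel with Rb: Rb‖R_L = (81.6 × 1070) / (81.6 + 1070) = 75.82 kΩ.
V_out = 8.63 × 75.82 / (5.20 + 75.82) = 8.63 × 75.82/81.02 = 8.08 V.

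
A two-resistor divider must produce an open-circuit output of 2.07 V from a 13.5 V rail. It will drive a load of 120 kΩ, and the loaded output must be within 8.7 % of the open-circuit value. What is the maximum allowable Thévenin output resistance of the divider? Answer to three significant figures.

R_th ≤ 11.4 kΩ

Loading drop = R_th/(R_th + R_L) ≤ 0.0870, so R_th ≤ R_L · ε/(1−ε) = 120 kΩ × 0.0870/0.9130 = 11.4 kΩ.
(Any R1, R2 with R2/(R1+R2) = 0.153 and R1‖R2 ≤ 11.4 kΩ will meet the spec.)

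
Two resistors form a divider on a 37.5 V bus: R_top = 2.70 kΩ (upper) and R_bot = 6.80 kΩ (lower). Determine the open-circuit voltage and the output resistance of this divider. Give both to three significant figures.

V_th is the open-circuit tap voltage: 37.5 × 6.80/(2.70 + 6.80) = 26.8 V.
With the supply zeroed, R_top and R_bot appear in parallel from the tap: R_th = R_top‖R_bot = (2.70 × 6.80)/9.500 = 1.93 kΩ.

V_th = 26.8 V, R_th = 1.93 kΩ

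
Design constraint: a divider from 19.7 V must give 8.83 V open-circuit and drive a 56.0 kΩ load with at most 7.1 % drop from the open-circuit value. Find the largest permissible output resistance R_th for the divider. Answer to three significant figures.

Loading drop = R_th/(R_th + R_L) ≤ 0.0710, so R_th ≤ R_L · ε/(1−ε) = 56.0 kΩ × 0.0710/0.9290 = 4.28 kΩ.

R_th ≤ 4.28 kΩ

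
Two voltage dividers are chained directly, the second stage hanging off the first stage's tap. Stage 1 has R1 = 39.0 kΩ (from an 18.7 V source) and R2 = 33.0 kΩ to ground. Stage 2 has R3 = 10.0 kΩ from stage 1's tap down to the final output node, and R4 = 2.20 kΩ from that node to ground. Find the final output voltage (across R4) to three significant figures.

V_out ≈ 0.627 V

Stage 2 presents R3+R4 = 12.20 kΩ as a load on stage 1's tap.
Stage 1's lower leg becomes R2‖(R3+R4) = 8.907 kΩ, so V_mid = 18.7 × 8.907/47.91 = 3.477 V.
Stage 2 is itself unloaded: V_out = V_mid × R4/(R3+R4) = 3.477 × 2.20/12.20 = 0.627 V.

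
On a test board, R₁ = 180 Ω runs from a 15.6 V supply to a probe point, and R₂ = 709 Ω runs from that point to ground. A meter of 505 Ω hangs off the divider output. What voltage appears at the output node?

V_out ≈ 9.69 V

The load sits in parallel with R₂: R₂‖R_L = (709 × 505) / (709 + 505) = 294.9 Ω.
V_out = 15.6 × 294.9 / (180 + 294.9) = 15.6 × 294.9/474.9 = 9.69 V.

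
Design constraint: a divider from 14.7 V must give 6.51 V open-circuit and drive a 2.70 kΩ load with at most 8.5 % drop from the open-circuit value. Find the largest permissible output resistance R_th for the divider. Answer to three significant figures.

R_th ≤ 251 Ω

Loading drop = R_th/(R_th + R_L) ≤ 0.0850, so R_th ≤ R_L · ε/(1−ε) = 2.70 kΩ × 0.0850/0.9150 = 251 Ω.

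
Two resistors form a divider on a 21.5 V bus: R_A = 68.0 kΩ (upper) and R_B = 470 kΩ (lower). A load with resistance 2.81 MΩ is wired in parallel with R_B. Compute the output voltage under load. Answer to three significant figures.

The load sits in parallel with R_B: R_B‖R_L = (470 × 2810) / (470 + 2810) = 402.7 kΩ.
V_out = 21.5 × 402.7 / (68.0 + 402.7) = 21.5 × 402.7/470.7 = 18.4 V.

V_out ≈ 18.4 V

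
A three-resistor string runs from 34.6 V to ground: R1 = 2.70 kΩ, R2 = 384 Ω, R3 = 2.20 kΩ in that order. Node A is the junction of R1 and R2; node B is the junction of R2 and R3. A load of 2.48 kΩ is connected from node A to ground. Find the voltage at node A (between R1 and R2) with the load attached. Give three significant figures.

Below node A the series string R2+R3 = 2584 Ω sits in parallel with the 2480 Ω load: 1265 Ω.
V_A = 34.6 × 1265/(2700 + 1265) = 11.0 V.

V ≈ 11.0 V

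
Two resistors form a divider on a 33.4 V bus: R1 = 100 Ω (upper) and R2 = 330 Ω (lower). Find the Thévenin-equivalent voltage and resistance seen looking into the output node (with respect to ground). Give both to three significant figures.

V_th is the open-circuit tap voltage: 33.4 × 330/(100 + 330) = 25.6 V.
With the supply zeroed, R1 and R2 appear in parallel from the tap: R_th = R1‖R2 = (100 × 330)/430.0 = 76.7 Ω.

V_th = 25.6 V, R_th = 76.7 Ω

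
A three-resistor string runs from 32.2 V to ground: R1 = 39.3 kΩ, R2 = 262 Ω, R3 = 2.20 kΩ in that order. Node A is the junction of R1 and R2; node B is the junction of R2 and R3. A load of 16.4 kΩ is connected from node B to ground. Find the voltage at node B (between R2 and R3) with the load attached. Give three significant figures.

V ≈ 1.51 V

At node B, R3 is in parallel with the load: R3‖R_L = 1940 Ω.
Below node A the resistance is R2 + (R3‖R_L) = 2202 Ω, so V_A = 32.2 × 2202/41500 = 1.708 V.
Then V_B = V_A × (R3‖R_L)/(R2 + R3‖R_L) = 1.708 × 1940/2202 = 1.51 V.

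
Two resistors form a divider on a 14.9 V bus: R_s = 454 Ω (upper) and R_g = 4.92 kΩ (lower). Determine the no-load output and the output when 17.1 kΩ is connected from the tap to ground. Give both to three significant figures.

Open-circuit: V = 14.9 × 4920/(454 + 4920) = 13.6 V.
With the load, R_g becomes R_g‖R_L = 3821 Ω, so V = 14.9 × 3821/4275 = 13.3 V.

Unloaded: 13.6 V; loaded: 13.3 V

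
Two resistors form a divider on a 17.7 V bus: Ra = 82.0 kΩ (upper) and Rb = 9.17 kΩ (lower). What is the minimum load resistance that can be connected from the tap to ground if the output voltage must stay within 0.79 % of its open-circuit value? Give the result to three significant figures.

Output resistance R_th = Ra‖Rb = (82.0 × 9.17)/91.17 = 8.248 kΩ.
The fractional drop is R_th/(R_th + R_L); requiring this ≤ 0.00790 gives R_L ≥ R_th(1/0.00790 − 1) = 8.248 × 125.6 = 1.04 MΩ.

R_L(min) ≈ 1.04 MΩ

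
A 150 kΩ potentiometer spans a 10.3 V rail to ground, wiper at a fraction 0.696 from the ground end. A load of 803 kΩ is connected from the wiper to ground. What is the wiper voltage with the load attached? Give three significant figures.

V ≈ 6.90 V

The wiper splits the pot into (1−α)R = 45.60 kΩ above and αR = 104.4 kΩ below.
Lower section ‖ load = 92.39 kΩ.
V_wiper = 10.3 × 92.39/(45.60 + 92.39) = 6.90 V.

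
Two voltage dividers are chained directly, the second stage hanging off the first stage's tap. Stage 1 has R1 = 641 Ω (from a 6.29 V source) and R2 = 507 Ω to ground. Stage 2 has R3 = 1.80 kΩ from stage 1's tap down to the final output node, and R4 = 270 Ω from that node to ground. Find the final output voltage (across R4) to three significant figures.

V_out ≈ 0.319 V

Stage 2 presents R3+R4 = 2070 Ω as a load on stage 1's tap.
Stage 1's lower leg becomes R2‖(R3+R4) = 407.3 Ω, so V_mid = 6.29 × 407.3/1048 = 2.444 V.
Stage 2 is itself unloaded: V_out = V_mid × R4/(R3+R4) = 2.444 × 270/2070 = 0.319 V.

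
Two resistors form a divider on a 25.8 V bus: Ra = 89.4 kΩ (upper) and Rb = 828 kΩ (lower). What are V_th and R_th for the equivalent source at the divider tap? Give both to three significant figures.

V_th = 23.3 V, R_th = 80.7 kΩ

V_th is the open-circuit tap voltage: 25.8 × 828/(89.4 + 828) = 23.3 V.
With the supply zeroed, Ra and Rb appear in parallel from the tap: R_th = Ra‖Rb = (89.4 × 828)/917.4 = 80.7 kΩ.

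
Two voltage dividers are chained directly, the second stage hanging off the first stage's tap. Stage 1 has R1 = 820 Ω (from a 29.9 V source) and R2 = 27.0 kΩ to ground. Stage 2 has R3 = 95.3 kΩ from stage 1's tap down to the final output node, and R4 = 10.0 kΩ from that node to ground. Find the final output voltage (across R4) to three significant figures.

Stage 2 presents R3+R4 = 105300 Ω as a load on stage 1's tap.
Stage 1's lower leg becomes R2‖(R3+R4) = 21490 Ω, so V_mid = 29.9 × 21490/22310 = 28.80 V.
Stage 2 is itself unloaded: V_out = V_mid × R4/(R3+R4) = 28.80 × 10000/105300 = 2.74 V.

V_out ≈ 2.74 V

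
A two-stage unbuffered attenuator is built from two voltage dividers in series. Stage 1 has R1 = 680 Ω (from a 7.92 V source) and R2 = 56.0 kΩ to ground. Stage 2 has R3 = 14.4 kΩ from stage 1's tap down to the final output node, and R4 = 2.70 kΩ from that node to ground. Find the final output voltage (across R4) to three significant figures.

V_out ≈ 1.19 V

Stage 2 presents R3+R4 = 17100 Ω as a load on stage 1's tap.
Stage 1's lower leg becomes R2‖(R3+R4) = 13100 Ω, so V_mid = 7.92 × 13100/13780 = 7.529 V.
Stage 2 is itself unloaded: V_out = V_mid × R4/(R3+R4) = 7.529 × 2700/17100 = 1.19 V.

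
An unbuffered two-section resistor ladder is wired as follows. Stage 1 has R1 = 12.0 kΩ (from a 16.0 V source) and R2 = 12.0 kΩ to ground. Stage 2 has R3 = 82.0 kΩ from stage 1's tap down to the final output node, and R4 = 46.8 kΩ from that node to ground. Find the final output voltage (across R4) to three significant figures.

Stage 2 presents R3+R4 = 128.8 kΩ as a load on stage 1's tap.
Stage 1's lower leg becomes R2‖(R3+R4) = 10.98 kΩ, so V_mid = 16.0 × 10.98/22.98 = 7.644 V.
Stage 2 is itself unloaded: V_out = V_mid × R4/(R3+R4) = 7.644 × 46.8/128.8 = 2.78 V.

V_out ≈ 2.78 V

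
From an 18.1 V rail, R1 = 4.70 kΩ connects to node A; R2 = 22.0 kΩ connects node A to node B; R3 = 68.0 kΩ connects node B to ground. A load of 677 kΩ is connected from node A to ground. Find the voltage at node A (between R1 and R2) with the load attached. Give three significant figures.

Below node A the series string R2+R3 = 90.00 kΩ sits in parallel with the 677 kΩ load: 79.44 kΩ.
V_A = 18.1 × 79.44/(4.70 + 79.44) = 17.1 V.

V ≈ 17.1 V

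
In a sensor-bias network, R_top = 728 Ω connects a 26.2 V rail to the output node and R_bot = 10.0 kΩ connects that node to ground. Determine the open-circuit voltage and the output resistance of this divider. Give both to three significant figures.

V_th = 24.4 V, R_th = 679 Ω

V_th is the open-circuit tap voltage: 26.2 × 10000/(728 + 10000) = 24.4 V.
With the supply zeroed, R_top and R_bot appear in parallel from the tap: R_th = R_top‖R_bot = (728 × 10000)/10730 = 679 Ω.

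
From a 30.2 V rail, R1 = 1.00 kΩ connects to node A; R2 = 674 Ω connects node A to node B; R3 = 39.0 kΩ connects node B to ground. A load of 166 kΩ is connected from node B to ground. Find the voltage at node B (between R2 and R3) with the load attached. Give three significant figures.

V ≈ 28.7 V

At node B, R3 is in parallel with the load: R3‖R_L = 31580 Ω.
Below node A the resistance is R2 + (R3‖R_L) = 32250 Ω, so V_A = 30.2 × 32250/33250 = 29.29 V.
Then V_B = V_A × (R3‖R_L)/(R2 + R3‖R_L) = 29.29 × 31580/32250 = 28.7 V.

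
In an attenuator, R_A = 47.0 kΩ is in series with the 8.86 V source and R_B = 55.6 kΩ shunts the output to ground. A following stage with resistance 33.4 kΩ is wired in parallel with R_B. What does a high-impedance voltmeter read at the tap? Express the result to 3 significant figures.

The load sits in parallel with R_B: R_B‖R_L = (55.6 × 33.4) / (55.6 + 33.4) = 20.87 kΩ.
V_out = 8.86 × 20.87 / (47.0 + 20.87) = 8.86 × 20.87/67.87 = 2.72 V.
(Unloaded it would have been 4.80 V.)

V_out ≈ 2.72 V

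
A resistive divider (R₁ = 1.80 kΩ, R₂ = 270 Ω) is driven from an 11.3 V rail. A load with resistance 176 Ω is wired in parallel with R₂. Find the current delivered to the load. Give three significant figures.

R₂‖R_L = 106.5 Ω; V_out = 11.3 × 106.5/1907 = 0.6315 V.
I_L = V_out / R_L = 0.6315 / 176 Ω = 3.59 mA.

I_L ≈ 3.59 mA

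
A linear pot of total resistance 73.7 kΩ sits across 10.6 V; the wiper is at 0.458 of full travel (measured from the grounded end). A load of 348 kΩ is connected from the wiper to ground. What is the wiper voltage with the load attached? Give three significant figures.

The wiper splits the pot into (1−α)R = 39.95 kΩ above and αR = 33.75 kΩ below.
Lower section ‖ load = 30.77 kΩ.
V_wiper = 10.6 × 30.77/(39.95 + 30.77) = 4.61 V.

V ≈ 4.61 V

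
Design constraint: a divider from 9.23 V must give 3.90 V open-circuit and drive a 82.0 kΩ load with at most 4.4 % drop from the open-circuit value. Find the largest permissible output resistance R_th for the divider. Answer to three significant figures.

Loading drop = R_th/(R_th + R_L) ≤ 0.0440, so R_th ≤ R_L · ε/(1−ε) = 82.0 kΩ × 0.0440/0.9560 = 3.77 kΩ.
(Any R1, R2 with R2/(R1+R2) = 0.423 and R1‖R2 ≤ 3.77 kΩ will meet the spec.)

R_th ≤ 3.77 kΩ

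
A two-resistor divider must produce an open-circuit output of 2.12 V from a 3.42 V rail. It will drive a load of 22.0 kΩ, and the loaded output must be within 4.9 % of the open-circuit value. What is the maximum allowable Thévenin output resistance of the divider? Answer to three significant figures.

R_th ≤ 1.13 kΩ

Loading drop = R_th/(R_th + R_L) ≤ 0.0490, so R_th ≤ R_L · ε/(1−ε) = 22.0 kΩ × 0.0490/0.9510 = 1.13 kΩ.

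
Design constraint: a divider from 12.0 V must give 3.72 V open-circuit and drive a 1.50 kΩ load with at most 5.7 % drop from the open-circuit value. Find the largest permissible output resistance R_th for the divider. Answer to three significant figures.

Loading drop = R_th/(R_th + R_L) ≤ 0.0570, so R_th ≤ R_L · ε/(1−ε) = 1.50 kΩ × 0.0570/0.9430 = 90.7 Ω.
(Any R1, R2 with R2/(R1+R2) = 0.310 and R1‖R2 ≤ 90.7 Ω will meet the spec.)

R_th ≤ 90.7 Ω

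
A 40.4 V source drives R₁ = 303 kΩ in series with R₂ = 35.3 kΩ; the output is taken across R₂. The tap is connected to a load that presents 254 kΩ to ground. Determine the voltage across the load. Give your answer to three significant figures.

The load sits in parallel with R₂: R₂‖R_L = (35.3 × 254) / (35.3 + 254) = 30.99 kΩ.
V_out = 40.4 × 30.99 / (303 + 30.99) = 40.4 × 30.99/334.0 = 3.75 V.
(Unloaded it would have been 4.22 V.)

V_out ≈ 3.75 V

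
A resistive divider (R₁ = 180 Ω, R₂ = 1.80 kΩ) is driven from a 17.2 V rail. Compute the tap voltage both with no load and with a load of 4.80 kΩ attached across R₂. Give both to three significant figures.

Unloaded: 15.6 V; loaded: 15.1 V

Open-circuit: V = 17.2 × 1800/(180 + 1800) = 15.6 V.
With the load, R₂ becomes R₂‖R_L = 1309 Ω, so V = 17.2 × 1309/1489 = 15.1 V.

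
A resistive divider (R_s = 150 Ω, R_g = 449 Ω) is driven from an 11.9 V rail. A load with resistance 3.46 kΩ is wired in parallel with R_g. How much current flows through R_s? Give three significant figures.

I ≈ 21.7 mA

R_g‖R_L = 397.4 Ω, so the source sees R_s + R_g‖R_L = 547.4 Ω.
I = 11.9 V / 547.4 Ω = 21.7 mA.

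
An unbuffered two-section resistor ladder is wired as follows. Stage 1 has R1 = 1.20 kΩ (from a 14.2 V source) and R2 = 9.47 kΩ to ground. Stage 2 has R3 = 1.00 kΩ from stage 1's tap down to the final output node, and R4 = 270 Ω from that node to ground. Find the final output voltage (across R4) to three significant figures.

Stage 2 presents R3+R4 = 1270 Ω as a load on stage 1's tap.
Stage 1's lower leg becomes R2‖(R3+R4) = 1120 Ω, so V_mid = 14.2 × 1120/2320 = 6.855 V.
Stage 2 is itself unloaded: V_out = V_mid × R4/(R3+R4) = 6.855 × 270/1270 = 1.46 V.

V_out ≈ 1.46 V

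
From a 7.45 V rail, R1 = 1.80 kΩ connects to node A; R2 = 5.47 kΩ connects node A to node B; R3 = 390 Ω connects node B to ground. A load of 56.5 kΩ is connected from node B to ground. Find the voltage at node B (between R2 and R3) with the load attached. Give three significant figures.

At node B, R3 is in parallel with the load: R3‖R_L = 387.3 Ω.
Below node A the resistance is R2 + (R3‖R_L) = 5857 Ω, so V_A = 7.45 × 5857/7657 = 5.699 V.
Then V_B = V_A × (R3‖R_L)/(R2 + R3‖R_L) = 5.699 × 387.3/5857 = 0.377 V.

V ≈ 0.377 V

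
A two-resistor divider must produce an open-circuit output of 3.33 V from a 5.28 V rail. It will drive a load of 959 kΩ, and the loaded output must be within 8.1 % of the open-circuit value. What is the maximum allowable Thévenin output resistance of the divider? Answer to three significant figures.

R_th ≤ 84.5 kΩ

Loading drop = R_th/(R_th + R_L) ≤ 0.0810, so R_th ≤ R_L · ε/(1−ε) = 959 kΩ × 0.0810/0.9190 = 84.5 kΩ.
(Any R1, R2 with R2/(R1+R2) = 0.631 and R1‖R2 ≤ 84.5 kΩ will meet the spec.)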